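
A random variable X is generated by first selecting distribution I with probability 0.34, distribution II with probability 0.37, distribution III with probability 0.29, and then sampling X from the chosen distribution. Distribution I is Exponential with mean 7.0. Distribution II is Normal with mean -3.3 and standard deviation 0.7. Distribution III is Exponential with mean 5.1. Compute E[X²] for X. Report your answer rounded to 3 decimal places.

For each component E[X²] = Var + (mean)², giving I: 98; II: 11.38; III: 52.02.
Overall E[X²] = 0.34·98 + 0.37·11.38 + 0.29·52.02 = 52.6164.

52.616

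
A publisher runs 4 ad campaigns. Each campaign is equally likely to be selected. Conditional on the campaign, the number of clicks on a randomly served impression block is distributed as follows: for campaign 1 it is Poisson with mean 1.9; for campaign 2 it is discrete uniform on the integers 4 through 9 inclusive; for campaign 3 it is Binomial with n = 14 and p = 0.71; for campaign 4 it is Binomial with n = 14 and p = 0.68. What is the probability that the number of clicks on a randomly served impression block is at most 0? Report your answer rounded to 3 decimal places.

Conditional on each campaign, P(X ≤ 0): 1: 0.149569; 2: 0; 3: 2.97558e-08; 4: 1.18059e-07.
By total probability, P(X ≤ 0) = 0.25·0.149569 + 0.25·0 + 0.25·2.97558e-08 + 0.25·1.18059e-07 = 0.0373922.

0.037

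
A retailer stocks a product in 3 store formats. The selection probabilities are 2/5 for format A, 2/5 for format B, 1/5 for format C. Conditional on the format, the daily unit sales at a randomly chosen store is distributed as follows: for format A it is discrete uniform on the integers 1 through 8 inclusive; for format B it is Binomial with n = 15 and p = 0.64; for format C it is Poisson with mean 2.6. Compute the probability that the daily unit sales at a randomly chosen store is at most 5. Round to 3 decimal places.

0.446

Conditional on each format, P(X ≤ 5): A: 0.625; B: 0.015448; C: 0.950963.
By total probability, P(X ≤ 5) = 0.4·0.625 + 0.4·0.015448 + 0.2·0.950963 = 0.446372.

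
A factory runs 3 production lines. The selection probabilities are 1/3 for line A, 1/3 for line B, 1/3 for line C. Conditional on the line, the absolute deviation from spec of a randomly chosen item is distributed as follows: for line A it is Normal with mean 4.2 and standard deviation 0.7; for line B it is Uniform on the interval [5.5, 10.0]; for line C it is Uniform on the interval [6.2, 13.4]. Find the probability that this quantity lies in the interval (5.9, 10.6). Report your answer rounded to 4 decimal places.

Conditional on each line, P(5.9 < X < 10.6): A: 0.00757922; B: 0.911111; C: 0.611111.
By total probability, P(5.9 < X < 10.6) = 0.333333·0.00757922 + 0.333333·0.911111 + 0.333333·0.611111 = 0.509934.

0.5099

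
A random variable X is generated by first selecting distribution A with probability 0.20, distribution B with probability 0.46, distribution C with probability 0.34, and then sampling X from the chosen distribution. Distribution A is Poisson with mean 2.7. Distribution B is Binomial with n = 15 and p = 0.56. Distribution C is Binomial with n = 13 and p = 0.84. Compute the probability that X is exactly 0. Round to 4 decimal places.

Conditional on each component, P(X = 0): A: 0.0672055; B: 4.48529e-06; C: 4.5036e-11.
By total probability, P(X = 0) = 0.2·0.0672055 + 0.46·4.48529e-06 + 0.34·4.5036e-11 = 0.0134432.

0.0134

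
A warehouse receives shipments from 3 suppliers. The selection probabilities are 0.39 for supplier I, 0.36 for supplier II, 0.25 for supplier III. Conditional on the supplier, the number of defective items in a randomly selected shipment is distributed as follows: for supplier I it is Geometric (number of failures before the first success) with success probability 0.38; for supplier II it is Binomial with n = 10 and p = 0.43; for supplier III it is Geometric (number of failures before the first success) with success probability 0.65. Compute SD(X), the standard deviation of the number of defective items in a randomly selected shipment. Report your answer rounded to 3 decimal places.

Per component, I: μ=1.63158, E[X²]=6.95568; II: μ=4.3, E[X²]=20.941; III: μ=0.538462, E[X²]=1.11834.
E[X] = 0.39·1.63158 + 0.36·4.3 + 0.25·0.538462 = 2.31893.
E[X²] = 0.39·6.95568 + 0.36·20.941 + 0.25·1.11834 = 10.5311.
Var(X) = E[X²] − (E[X])² = 10.5311 − 5.37744 = 5.15362.
SD(X) = √5.15362 = 2.27016.

2.270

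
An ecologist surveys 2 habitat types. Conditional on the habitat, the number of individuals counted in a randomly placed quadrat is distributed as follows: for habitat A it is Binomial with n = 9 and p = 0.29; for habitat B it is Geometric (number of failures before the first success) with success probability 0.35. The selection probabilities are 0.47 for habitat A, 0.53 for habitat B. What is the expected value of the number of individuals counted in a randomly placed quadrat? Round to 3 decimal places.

2.211

Component means — A: 2.61; B: 1.85714.
E[X] = 0.47·2.61 + 0.53·1.85714 = 2.21099.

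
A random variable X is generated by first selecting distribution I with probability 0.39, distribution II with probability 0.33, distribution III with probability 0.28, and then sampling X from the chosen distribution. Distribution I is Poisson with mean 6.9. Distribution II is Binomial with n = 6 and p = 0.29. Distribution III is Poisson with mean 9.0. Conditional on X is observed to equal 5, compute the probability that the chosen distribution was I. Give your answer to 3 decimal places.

0.720

Likelihoods P(X=5 | ·): I: 0.131351; II: 0.00873775; III: 0.0607269.
Posterior ∝ prior × likelihood. Numerator for I: 0.39·0.131351 = 0.0512268.
Normalizing constant: 0.39·0.131351 + 0.33·0.00873775 + 0.28·0.0607269 = 0.0711137.
P(I | observation) = 0.0512268 / 0.0711137 = 0.72035.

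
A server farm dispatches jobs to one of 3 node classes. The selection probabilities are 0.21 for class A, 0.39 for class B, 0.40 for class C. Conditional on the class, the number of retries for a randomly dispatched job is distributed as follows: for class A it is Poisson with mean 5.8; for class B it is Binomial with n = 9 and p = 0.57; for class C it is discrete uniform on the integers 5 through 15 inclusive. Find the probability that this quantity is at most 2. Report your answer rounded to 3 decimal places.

0.030

Conditional on each class, P(X ≤ 2): A: 0.0715108; B: 0.0382916; C: 0.
By total probability, P(X ≤ 2) = 0.21·0.0715108 + 0.39·0.0382916 + 0.4·0 = 0.029951.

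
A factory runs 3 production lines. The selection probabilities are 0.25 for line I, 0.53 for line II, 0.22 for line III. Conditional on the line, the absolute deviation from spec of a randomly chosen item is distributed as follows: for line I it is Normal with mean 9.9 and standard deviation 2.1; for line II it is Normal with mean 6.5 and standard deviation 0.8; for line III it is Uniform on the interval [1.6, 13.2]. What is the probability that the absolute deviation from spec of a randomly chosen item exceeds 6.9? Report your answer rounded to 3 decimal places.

Conditional on each line, P(X > 6.9): I: 0.923436; II: 0.308538; III: 0.543103.
By total probability, P(X > 6.9) = 0.25·0.923436 + 0.53·0.308538 + 0.22·0.543103 = 0.513867.

0.514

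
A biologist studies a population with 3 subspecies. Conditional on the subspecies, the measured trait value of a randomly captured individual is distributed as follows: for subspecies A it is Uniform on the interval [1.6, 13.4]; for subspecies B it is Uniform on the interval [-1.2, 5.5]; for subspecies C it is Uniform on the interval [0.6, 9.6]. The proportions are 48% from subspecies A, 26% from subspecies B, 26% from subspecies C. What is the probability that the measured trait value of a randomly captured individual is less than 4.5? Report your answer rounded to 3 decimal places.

Conditional on each subspecies, P(X < 4.5): A: 0.245763; B: 0.850746; C: 0.433333.
By total probability, P(X < 4.5) = 0.48·0.245763 + 0.26·0.850746 + 0.26·0.433333 = 0.451827.

0.452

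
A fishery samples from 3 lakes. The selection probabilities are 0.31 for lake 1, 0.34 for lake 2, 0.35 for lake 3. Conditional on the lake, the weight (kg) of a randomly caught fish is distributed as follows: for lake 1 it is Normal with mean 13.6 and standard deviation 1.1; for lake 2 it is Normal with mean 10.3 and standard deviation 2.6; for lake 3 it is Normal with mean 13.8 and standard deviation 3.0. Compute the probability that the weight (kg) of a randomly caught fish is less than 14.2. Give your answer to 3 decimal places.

0.730

Conditional on each lake, P(X < 14.2): 1: 0.70728; 2: 0.933193; 3: 0.553035.
By total probability, P(X < 14.2) = 0.31·0.70728 + 0.34·0.933193 + 0.35·0.553035 = 0.730104.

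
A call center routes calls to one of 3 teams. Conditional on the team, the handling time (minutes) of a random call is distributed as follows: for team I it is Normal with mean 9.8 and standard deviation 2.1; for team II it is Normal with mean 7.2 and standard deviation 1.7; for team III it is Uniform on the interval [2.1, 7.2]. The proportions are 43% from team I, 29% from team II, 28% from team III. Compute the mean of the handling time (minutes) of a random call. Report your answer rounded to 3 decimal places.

Component means — I: 9.8; II: 7.2; III: 4.65.
E[X] = 0.43·9.8 + 0.29·7.2 + 0.28·4.65 = 7.604.

7.604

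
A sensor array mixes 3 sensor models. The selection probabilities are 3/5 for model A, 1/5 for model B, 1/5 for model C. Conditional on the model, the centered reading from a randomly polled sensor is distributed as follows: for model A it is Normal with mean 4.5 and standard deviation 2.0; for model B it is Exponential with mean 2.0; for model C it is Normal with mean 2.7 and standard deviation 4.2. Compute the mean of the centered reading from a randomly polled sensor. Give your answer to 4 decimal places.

3.6400

Component means — A: 4.5; B: 2; C: 2.7.
E[X] = 0.6·4.5 + 0.2·2 + 0.2·2.7 = 3.64.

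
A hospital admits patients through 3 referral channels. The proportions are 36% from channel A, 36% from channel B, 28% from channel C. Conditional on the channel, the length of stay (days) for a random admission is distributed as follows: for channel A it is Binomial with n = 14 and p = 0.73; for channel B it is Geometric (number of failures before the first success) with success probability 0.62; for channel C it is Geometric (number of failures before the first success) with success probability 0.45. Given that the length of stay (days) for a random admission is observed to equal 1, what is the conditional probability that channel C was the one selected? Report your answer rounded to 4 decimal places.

0.4497

Likelihoods P(X=1 | ·): A: 4.14171e-07; B: 0.2356; C: 0.2475.
Posterior ∝ prior × likelihood. Numerator for C: 0.28·0.2475 = 0.0693.
Normalizing constant: 0.36·4.14171e-07 + 0.36·0.2356 + 0.28·0.2475 = 0.154116.
P(C | observation) = 0.0693 / 0.154116 = 0.449661.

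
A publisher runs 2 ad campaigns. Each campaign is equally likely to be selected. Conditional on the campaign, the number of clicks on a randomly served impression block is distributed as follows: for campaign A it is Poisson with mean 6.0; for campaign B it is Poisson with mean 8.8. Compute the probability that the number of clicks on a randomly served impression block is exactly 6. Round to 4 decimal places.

Conditional on each campaign, P(X = 6): A: 0.160623; B: 0.0972237.
By total probability, P(X = 6) = 0.5·0.160623 + 0.5·0.0972237 = 0.128923.

0.1289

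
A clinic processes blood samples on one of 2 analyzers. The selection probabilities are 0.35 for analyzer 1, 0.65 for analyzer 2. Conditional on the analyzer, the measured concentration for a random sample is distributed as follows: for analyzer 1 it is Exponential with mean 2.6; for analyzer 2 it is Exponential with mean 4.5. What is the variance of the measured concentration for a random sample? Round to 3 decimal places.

16.350

Per component, 1: μ=2.6, E[X²]=13.52; 2: μ=4.5, E[X²]=40.5.
E[X] = 0.35·2.6 + 0.65·4.5 = 3.835.
E[X²] = 0.35·13.52 + 0.65·40.5 = 31.057.
Var(X) = E[X²] − (E[X])² = 31.057 − 14.7072 = 16.3498.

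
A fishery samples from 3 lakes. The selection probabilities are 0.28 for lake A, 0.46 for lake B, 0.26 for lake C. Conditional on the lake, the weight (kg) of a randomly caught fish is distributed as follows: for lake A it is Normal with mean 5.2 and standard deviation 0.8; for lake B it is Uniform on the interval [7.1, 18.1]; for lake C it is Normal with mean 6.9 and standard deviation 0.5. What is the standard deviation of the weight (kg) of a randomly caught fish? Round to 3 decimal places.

Per component, A: μ=5.2, E[X²]=27.68; B: μ=12.6, E[X²]=168.843; C: μ=6.9, E[X²]=47.86.
E[X] = 0.28·5.2 + 0.46·12.6 + 0.26·6.9 = 9.046.
E[X²] = 0.28·27.68 + 0.46·168.843 + 0.26·47.86 = 97.8619.
Var(X) = E[X²] − (E[X])² = 97.8619 − 81.8301 = 16.0318.
SD(X) = √16.0318 = 4.00398.

4.004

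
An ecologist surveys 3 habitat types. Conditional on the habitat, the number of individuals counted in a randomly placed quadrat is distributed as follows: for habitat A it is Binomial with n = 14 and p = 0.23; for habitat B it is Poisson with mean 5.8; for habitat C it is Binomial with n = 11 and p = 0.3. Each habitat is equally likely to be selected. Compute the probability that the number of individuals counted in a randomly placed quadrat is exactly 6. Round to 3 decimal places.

Conditional on each habitat, P(X = 6): A: 0.0549349; B: 0.160076; C: 0.0566056.
By total probability, P(X = 6) = 0.333333·0.0549349 + 0.333333·0.160076 + 0.333333·0.0566056 = 0.090539.

0.091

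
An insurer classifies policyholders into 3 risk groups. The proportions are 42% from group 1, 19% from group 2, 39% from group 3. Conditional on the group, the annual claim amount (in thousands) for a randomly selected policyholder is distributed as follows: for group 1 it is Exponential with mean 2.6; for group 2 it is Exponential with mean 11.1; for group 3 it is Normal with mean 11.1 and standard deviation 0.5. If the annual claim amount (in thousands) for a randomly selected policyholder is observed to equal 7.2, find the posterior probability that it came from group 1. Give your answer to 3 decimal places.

0.531

Likelihoods f(7.2 | ·): 1: 0.0241193; 2: 0.0470947; 3: 4.90571e-14.
Posterior ∝ prior × likelihood. Numerator for 1: 0.42·0.0241193 = 0.0101301.
Normalizing constant: 0.42·0.0241193 + 0.19·0.0470947 + 0.39·4.90571e-14 = 0.0190781.
P(1 | observation) = 0.0101301 / 0.0190781 = 0.530981.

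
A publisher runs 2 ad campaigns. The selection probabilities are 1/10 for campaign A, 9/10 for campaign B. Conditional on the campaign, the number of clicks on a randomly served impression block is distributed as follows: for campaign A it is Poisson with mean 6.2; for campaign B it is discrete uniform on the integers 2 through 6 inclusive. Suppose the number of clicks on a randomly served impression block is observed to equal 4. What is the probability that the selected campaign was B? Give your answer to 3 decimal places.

0.935

Likelihoods P(X=4 | ·): A: 0.124948; B: 0.2.
Posterior ∝ prior × likelihood. Numerator for B: 0.9·0.2 = 0.18.
Normalizing constant: 0.1·0.124948 + 0.9·0.2 = 0.192495.
P(B | observation) = 0.18 / 0.192495 = 0.93509.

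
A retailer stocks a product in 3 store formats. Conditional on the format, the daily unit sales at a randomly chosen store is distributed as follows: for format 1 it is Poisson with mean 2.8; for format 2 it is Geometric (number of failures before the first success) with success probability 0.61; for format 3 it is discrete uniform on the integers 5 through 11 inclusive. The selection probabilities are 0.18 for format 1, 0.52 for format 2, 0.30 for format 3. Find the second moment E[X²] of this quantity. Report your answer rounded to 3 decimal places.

For each component E[X²] = Var + (mean)², giving 1: 10.64; 2: 1.45687; 3: 68.
Overall E[X²] = 0.18·10.64 + 0.52·1.45687 + 0.3·68 = 23.0728.

23.073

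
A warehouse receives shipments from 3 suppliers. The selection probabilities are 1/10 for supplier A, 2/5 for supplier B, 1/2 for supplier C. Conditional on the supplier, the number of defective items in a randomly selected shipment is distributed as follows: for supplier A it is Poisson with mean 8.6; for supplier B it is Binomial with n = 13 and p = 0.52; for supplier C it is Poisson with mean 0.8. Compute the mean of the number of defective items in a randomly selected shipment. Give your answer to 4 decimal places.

Component means — A: 8.6; B: 6.76; C: 0.8.
E[X] = 0.1·8.6 + 0.4·6.76 + 0.5·0.8 = 3.964.

3.9640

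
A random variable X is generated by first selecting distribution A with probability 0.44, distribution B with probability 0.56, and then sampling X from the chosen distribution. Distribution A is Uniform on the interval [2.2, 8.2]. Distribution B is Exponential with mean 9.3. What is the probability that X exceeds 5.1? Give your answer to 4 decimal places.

Conditional on each component, P(X > 5.1): A: 0.516667; B: 0.577881.
By total probability, P(X > 5.1) = 0.44·0.516667 + 0.56·0.577881 = 0.550947.

0.5509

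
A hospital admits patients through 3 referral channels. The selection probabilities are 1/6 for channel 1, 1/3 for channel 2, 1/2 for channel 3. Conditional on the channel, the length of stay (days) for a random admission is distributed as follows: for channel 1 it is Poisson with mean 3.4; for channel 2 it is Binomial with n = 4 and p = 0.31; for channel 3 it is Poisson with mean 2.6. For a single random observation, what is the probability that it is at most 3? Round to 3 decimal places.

Conditional on each channel, P(X ≤ 3): 1: 0.558357; 2: 0.990765; 3: 0.736002.
By total probability, P(X ≤ 3) = 0.166667·0.558357 + 0.333333·0.990765 + 0.5·0.736002 = 0.791315.

0.791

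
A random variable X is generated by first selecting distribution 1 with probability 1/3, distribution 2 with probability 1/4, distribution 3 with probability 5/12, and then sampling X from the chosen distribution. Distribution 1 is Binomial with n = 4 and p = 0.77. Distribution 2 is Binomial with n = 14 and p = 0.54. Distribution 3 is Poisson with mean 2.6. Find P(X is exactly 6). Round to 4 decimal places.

Conditional on each component, P(X = 6): 1: 0; 2: 0.149273; 3: 0.0318671.
By total probability, P(X = 6) = 0.333333·0 + 0.25·0.149273 + 0.416667·0.0318671 = 0.0505961.

0.0506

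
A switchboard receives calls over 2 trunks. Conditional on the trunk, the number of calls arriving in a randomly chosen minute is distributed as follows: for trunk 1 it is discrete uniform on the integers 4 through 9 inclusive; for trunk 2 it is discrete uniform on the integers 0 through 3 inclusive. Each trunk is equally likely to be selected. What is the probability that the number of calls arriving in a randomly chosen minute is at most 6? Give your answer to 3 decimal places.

0.750

Conditional on each trunk, P(X ≤ 6): 1: 0.5; 2: 1.
By total probability, P(X ≤ 6) = 0.5·0.5 + 0.5·1 = 0.75.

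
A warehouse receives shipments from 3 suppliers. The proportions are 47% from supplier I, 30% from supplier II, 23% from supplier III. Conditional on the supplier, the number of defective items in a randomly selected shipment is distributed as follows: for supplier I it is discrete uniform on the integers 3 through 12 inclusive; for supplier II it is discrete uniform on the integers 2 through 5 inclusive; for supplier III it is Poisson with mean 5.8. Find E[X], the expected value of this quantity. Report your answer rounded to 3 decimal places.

Component means — I: 7.5; II: 3.5; III: 5.8.
E[X] = 0.47·7.5 + 0.3·3.5 + 0.23·5.8 = 5.909.

5.909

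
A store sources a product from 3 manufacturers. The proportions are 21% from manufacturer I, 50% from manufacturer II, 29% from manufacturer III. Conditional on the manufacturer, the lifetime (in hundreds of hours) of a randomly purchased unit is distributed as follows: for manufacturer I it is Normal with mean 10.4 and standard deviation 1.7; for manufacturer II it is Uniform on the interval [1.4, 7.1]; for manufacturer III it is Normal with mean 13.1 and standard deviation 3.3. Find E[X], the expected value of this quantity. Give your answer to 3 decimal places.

8.108

Component means — I: 10.4; II: 4.25; III: 13.1.
E[X] = 0.21·10.4 + 0.5·4.25 + 0.29·13.1 = 8.108.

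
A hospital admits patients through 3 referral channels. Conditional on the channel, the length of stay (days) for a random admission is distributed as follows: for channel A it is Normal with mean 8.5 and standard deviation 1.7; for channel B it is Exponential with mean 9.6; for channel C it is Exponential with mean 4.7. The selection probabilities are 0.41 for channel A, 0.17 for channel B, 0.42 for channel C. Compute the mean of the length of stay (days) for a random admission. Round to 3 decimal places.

Component means — A: 8.5; B: 9.6; C: 4.7.
E[X] = 0.41·8.5 + 0.17·9.6 + 0.42·4.7 = 7.091.

7.091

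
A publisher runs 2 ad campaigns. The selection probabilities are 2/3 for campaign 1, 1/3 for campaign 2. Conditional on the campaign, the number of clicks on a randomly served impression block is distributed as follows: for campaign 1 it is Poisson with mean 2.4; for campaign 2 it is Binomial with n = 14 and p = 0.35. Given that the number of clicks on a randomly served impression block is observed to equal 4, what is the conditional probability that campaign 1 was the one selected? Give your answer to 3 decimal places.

0.554

Likelihoods P(X=4 | ·): 1: 0.125408; 2: 0.202227.
Posterior ∝ prior × likelihood. Numerator for 1: 0.666667·0.125408 = 0.0836057.
Normalizing constant: 0.666667·0.125408 + 0.333333·0.202227 = 0.151015.
P(1 | observation) = 0.0836057 / 0.151015 = 0.553626.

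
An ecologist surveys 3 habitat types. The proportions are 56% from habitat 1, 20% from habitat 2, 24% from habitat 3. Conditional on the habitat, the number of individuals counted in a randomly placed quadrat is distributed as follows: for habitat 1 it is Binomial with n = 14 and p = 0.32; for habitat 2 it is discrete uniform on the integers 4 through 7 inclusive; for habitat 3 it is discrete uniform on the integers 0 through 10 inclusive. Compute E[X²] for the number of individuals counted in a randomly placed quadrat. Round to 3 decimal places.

27.645

For each component E[X²] = Var + (mean)², giving 1: 23.1168; 2: 31.5; 3: 35.
Overall E[X²] = 0.56·23.1168 + 0.2·31.5 + 0.24·35 = 27.6454.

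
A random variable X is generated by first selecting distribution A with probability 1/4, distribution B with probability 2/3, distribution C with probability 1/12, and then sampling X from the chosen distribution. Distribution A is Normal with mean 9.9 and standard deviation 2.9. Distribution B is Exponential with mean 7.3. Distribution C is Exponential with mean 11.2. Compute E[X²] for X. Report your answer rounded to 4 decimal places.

For each component E[X²] = Var + (mean)², giving A: 106.42; B: 106.58; C: 250.88.
Overall E[X²] = 0.25·106.42 + 0.666667·106.58 + 0.0833333·250.88 = 118.565.

118.5650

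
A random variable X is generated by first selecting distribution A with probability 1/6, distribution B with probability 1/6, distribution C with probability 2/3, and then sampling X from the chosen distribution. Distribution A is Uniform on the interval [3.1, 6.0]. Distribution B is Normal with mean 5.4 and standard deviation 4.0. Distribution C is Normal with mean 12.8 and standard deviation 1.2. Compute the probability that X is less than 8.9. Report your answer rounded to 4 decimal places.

Conditional on each component, P(X < 8.9): A: 1; B: 0.809213; C: 0.000577025.
By total probability, P(X < 8.9) = 0.166667·1 + 0.166667·0.809213 + 0.666667·0.000577025 = 0.30192.

0.3019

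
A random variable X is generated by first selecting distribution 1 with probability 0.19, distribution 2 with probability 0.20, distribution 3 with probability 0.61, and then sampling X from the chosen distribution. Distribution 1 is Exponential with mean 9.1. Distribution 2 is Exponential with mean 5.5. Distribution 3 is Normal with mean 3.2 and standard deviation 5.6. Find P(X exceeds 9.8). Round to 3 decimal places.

0.171

Conditional on each component, P(X > 9.8): 1: 0.340642; 2: 0.168332; 3: 0.119284.
By total probability, P(X > 9.8) = 0.19·0.340642 + 0.2·0.168332 + 0.61·0.119284 = 0.171152.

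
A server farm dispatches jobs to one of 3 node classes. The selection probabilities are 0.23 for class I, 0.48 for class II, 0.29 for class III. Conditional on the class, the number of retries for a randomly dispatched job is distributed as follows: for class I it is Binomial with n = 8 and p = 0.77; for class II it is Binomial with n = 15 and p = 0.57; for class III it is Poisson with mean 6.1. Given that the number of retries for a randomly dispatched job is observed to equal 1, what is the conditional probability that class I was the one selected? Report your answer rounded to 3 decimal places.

Likelihoods P(X=1 | ·): I: 0.000209737; II: 6.3172e-05; III: 0.0136815.
Posterior ∝ prior × likelihood. Numerator for I: 0.23·0.000209737 = 4.82396e-05.
Normalizing constant: 0.23·0.000209737 + 0.48·6.3172e-05 + 0.29·0.0136815 = 0.0040462.
P(I | observation) = 4.82396e-05 / 0.0040462 = 0.0119222.

0.012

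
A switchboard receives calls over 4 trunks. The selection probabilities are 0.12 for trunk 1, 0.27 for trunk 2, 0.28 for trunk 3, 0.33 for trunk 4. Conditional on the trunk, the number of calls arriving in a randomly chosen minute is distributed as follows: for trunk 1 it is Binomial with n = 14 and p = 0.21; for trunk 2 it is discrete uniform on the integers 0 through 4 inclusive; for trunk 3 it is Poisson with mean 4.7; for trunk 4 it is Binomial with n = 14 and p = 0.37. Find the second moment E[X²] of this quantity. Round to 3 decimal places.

For each component E[X²] = Var + (mean)², giving 1: 10.9662; 2: 6; 3: 26.79; 4: 30.0958.
Overall E[X²] = 0.12·10.9662 + 0.27·6 + 0.28·26.79 + 0.33·30.0958 = 20.3688.

20.369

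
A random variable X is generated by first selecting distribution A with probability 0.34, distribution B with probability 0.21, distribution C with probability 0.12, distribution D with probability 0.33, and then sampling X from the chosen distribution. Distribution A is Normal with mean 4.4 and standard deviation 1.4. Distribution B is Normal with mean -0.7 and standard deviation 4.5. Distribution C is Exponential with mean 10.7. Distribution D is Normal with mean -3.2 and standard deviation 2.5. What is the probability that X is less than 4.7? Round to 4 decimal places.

Conditional on each component, P(X < 4.7): A: 0.584838; B: 0.88493; C: 0.355482; D: 0.999211.
By total probability, P(X < 4.7) = 0.34·0.584838 + 0.21·0.88493 + 0.12·0.355482 + 0.33·0.999211 = 0.757078.

0.7571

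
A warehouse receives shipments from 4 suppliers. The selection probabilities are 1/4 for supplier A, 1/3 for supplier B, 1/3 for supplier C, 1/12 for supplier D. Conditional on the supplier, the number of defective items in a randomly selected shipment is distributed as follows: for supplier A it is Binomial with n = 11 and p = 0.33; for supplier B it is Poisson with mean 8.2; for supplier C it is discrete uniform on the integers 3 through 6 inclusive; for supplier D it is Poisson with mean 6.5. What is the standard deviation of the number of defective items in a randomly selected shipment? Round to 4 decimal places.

2.8262

Per component, A: μ=3.63, E[X²]=15.609; B: μ=8.2, E[X²]=75.44; C: μ=4.5, E[X²]=21.5; D: μ=6.5, E[X²]=48.75.
E[X] = 0.25·3.63 + 0.333333·8.2 + 0.333333·4.5 + 0.0833333·6.5 = 5.6825.
E[X²] = 0.25·15.609 + 0.333333·75.44 + 0.333333·21.5 + 0.0833333·48.75 = 40.2781.
Var(X) = E[X²] − (E[X])² = 40.2781 − 32.2908 = 7.98728.
SD(X) = √7.98728 = 2.82618.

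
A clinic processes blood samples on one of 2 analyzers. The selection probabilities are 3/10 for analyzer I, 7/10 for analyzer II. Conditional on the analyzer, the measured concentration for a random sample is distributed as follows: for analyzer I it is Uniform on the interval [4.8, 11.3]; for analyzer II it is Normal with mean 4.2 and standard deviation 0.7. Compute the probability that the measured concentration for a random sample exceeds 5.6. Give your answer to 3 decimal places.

0.279

Conditional on each analyzer, P(X > 5.6): I: 0.876923; II: 0.0227501.
By total probability, P(X > 5.6) = 0.3·0.876923 + 0.7·0.0227501 = 0.279002.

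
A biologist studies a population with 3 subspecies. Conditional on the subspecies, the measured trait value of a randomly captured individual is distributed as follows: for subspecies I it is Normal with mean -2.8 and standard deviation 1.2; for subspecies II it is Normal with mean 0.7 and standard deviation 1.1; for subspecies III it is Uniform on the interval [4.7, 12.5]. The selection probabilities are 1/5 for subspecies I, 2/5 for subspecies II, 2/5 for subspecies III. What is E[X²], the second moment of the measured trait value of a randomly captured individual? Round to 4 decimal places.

34.1480

For each component E[X²] = Var + (mean)², giving I: 9.28; II: 1.7; III: 79.03.
Overall E[X²] = 0.2·9.28 + 0.4·1.7 + 0.4·79.03 = 34.148.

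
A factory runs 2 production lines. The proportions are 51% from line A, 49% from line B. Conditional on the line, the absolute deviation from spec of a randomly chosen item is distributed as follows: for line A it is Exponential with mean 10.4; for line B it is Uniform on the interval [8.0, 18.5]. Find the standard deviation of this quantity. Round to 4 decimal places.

7.8545

Per component, A: μ=10.4, E[X²]=216.32; B: μ=13.25, E[X²]=184.75.
E[X] = 0.51·10.4 + 0.49·13.25 = 11.7965.
E[X²] = 0.51·216.32 + 0.49·184.75 = 200.851.
Var(X) = E[X²] − (E[X])² = 200.851 − 139.157 = 61.6933.
SD(X) = √61.6933 = 7.85451.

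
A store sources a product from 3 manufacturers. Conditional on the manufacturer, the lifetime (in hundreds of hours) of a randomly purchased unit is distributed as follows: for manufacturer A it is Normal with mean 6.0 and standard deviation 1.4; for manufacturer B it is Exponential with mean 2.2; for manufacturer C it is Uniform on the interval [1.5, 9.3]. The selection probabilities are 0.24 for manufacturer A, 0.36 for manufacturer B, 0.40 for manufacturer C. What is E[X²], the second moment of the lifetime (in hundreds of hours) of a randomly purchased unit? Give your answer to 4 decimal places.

26.2872

For each component E[X²] = Var + (mean)², giving A: 37.96; B: 9.68; C: 34.23.
Overall E[X²] = 0.24·37.96 + 0.36·9.68 + 0.4·34.23 = 26.2872.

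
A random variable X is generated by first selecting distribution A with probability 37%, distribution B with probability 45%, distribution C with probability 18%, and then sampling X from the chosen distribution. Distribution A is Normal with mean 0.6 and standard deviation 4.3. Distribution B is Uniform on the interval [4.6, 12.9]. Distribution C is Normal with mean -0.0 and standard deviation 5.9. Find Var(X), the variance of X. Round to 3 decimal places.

Per component, A: μ=0.6, E[X²]=18.85; B: μ=8.75, E[X²]=82.3033; C: μ=-0, E[X²]=34.81.
E[X] = 0.37·0.6 + 0.45·8.75 + 0.18·-0 = 4.1595.
E[X²] = 0.37·18.85 + 0.45·82.3033 + 0.18·34.81 = 50.2768.
Var(X) = E[X²] − (E[X])² = 50.2768 − 17.3014 = 32.9754.

32.975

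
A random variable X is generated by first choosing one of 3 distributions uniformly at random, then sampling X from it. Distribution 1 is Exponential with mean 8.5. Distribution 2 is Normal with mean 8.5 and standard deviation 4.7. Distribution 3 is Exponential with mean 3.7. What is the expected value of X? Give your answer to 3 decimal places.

Component means — 1: 8.5; 2: 8.5; 3: 3.7.
E[X] = 0.333333·8.5 + 0.333333·8.5 + 0.333333·3.7 = 6.9.

6.900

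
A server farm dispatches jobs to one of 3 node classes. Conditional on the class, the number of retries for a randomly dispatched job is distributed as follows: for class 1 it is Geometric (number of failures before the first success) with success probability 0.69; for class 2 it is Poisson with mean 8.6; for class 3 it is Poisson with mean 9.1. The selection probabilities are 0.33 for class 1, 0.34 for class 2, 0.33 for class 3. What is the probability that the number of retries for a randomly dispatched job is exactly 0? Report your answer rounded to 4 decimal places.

0.2278

Conditional on each class, P(X = 0): 1: 0.69; 2: 0.000184106; 3: 0.000111666.
By total probability, P(X = 0) = 0.33·0.69 + 0.34·0.000184106 + 0.33·0.000111666 = 0.227799.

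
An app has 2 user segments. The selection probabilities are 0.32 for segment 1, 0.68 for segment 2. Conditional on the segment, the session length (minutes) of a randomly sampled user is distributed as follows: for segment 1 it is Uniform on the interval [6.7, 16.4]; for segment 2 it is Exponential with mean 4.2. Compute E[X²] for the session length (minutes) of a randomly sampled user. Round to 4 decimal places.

69.1883

For each component E[X²] = Var + (mean)², giving 1: 141.243; 2: 35.28.
Overall E[X²] = 0.32·141.243 + 0.68·35.28 = 69.1883.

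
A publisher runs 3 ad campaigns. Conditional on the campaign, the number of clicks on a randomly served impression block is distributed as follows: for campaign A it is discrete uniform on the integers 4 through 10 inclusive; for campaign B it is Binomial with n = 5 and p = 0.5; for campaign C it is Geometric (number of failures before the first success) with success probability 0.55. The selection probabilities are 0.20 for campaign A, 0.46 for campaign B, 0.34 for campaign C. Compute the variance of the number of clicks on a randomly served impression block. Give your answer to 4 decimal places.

Per component, A: μ=7, E[X²]=53; B: μ=2.5, E[X²]=7.5; C: μ=0.818182, E[X²]=2.15702.
E[X] = 0.2·7 + 0.46·2.5 + 0.34·0.818182 = 2.82818.
E[X²] = 0.2·53 + 0.46·7.5 + 0.34·2.15702 = 14.7834.
Var(X) = E[X²] − (E[X])² = 14.7834 − 7.99861 = 6.78478.

6.7848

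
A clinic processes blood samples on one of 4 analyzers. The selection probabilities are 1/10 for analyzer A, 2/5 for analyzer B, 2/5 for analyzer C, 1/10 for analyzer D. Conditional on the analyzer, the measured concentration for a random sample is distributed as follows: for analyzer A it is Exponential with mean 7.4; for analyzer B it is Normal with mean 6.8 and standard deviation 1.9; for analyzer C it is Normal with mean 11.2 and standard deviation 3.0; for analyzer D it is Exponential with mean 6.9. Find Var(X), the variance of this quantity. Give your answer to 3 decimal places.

19.713

Per component, A: μ=7.4, E[X²]=109.52; B: μ=6.8, E[X²]=49.85; C: μ=11.2, E[X²]=134.44; D: μ=6.9, E[X²]=95.22.
E[X] = 0.1·7.4 + 0.4·6.8 + 0.4·11.2 + 0.1·6.9 = 8.63.
E[X²] = 0.1·109.52 + 0.4·49.85 + 0.4·134.44 + 0.1·95.22 = 94.19.
Var(X) = E[X²] − (E[X])² = 94.19 − 74.4769 = 19.7131.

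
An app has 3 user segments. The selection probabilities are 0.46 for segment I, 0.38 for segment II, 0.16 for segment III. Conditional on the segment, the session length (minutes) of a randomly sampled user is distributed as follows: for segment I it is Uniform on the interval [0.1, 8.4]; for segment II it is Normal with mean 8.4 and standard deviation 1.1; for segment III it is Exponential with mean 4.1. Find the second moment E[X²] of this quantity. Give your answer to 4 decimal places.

43.6013

For each component E[X²] = Var + (mean)², giving I: 23.8033; II: 71.77; III: 33.62.
Overall E[X²] = 0.46·23.8033 + 0.38·71.77 + 0.16·33.62 = 43.6013.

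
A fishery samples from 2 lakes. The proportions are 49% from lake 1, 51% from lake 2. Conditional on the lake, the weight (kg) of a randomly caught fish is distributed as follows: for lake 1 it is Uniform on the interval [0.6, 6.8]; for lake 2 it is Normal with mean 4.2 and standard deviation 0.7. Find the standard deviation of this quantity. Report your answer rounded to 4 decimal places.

1.3719

Per component, 1: μ=3.7, E[X²]=16.8933; 2: μ=4.2, E[X²]=18.13.
E[X] = 0.49·3.7 + 0.51·4.2 = 3.955.
E[X²] = 0.49·16.8933 + 0.51·18.13 = 17.524.
Var(X) = E[X²] − (E[X])² = 17.524 − 15.642 = 1.88201.
SD(X) = √1.88201 = 1.37186.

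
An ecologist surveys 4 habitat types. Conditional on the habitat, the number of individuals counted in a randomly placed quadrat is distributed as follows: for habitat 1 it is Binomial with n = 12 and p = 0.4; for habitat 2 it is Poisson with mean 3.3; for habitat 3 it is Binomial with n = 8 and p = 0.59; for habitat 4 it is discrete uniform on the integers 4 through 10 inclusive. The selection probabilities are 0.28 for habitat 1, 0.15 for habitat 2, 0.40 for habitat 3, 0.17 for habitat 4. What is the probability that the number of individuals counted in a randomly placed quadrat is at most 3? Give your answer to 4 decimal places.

0.2260

Conditional on each habitat, P(X ≤ 3): 1: 0.225337; 2: 0.580338; 3: 0.189538; 4: 0.
By total probability, P(X ≤ 3) = 0.28·0.225337 + 0.15·0.580338 + 0.4·0.189538 + 0.17·0 = 0.22596.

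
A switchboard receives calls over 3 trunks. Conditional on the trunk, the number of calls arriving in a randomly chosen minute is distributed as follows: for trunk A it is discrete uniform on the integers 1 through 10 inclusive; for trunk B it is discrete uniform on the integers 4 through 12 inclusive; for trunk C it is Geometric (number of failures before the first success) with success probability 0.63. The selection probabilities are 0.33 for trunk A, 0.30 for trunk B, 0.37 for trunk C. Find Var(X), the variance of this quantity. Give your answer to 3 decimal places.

Per component, A: μ=5.5, E[X²]=38.5; B: μ=8, E[X²]=70.6667; C: μ=0.587302, E[X²]=1.27715.
E[X] = 0.33·5.5 + 0.3·8 + 0.37·0.587302 = 4.4323.
E[X²] = 0.33·38.5 + 0.3·70.6667 + 0.37·1.27715 = 34.3775.
Var(X) = E[X²] − (E[X])² = 34.3775 − 19.6453 = 14.7322.

14.732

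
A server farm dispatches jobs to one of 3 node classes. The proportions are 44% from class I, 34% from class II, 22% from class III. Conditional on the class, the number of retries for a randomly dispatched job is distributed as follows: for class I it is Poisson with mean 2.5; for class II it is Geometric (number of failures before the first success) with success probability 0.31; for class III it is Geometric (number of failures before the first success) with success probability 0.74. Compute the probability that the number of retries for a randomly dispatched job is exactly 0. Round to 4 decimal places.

Conditional on each class, P(X = 0): I: 0.082085; II: 0.31; III: 0.74.
By total probability, P(X = 0) = 0.44·0.082085 + 0.34·0.31 + 0.22·0.74 = 0.304317.

0.3043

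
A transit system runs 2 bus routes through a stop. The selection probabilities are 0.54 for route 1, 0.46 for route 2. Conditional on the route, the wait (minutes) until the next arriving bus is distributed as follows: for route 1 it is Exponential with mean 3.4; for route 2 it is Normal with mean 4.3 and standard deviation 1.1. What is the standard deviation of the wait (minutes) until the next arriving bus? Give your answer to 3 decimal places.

Per component, 1: μ=3.4, E[X²]=23.12; 2: μ=4.3, E[X²]=19.7.
E[X] = 0.54·3.4 + 0.46·4.3 = 3.814.
E[X²] = 0.54·23.12 + 0.46·19.7 = 21.5468.
Var(X) = E[X²] − (E[X])² = 21.5468 − 14.5466 = 7.0002.
SD(X) = √7.0002 = 2.64579.

2.646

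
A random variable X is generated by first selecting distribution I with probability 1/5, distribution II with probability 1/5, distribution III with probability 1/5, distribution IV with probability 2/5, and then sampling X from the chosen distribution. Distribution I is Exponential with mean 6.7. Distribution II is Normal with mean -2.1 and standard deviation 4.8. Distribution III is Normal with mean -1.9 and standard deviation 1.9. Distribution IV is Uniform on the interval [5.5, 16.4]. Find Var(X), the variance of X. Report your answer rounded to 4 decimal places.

Per component, I: μ=6.7, E[X²]=89.78; II: μ=-2.1, E[X²]=27.45; III: μ=-1.9, E[X²]=7.22; IV: μ=10.95, E[X²]=129.803.
E[X] = 0.2·6.7 + 0.2·-2.1 + 0.2·-1.9 + 0.4·10.95 = 4.92.
E[X²] = 0.2·89.78 + 0.2·27.45 + 0.2·7.22 + 0.4·129.803 = 76.8113.
Var(X) = E[X²] − (E[X])² = 76.8113 − 24.2064 = 52.6049.

52.6049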